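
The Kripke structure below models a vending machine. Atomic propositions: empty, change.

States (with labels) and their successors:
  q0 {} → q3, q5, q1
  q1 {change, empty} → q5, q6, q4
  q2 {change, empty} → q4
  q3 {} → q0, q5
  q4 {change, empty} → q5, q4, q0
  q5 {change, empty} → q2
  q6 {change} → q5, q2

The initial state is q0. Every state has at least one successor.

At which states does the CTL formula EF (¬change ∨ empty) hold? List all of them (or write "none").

States satisfying ¬change ∨ empty: {q0, q1, q2, q3, q4, q5}.
States satisfying EF (¬change ∨ empty): {q0, q1, q2, q3, q4, q5, q6}.

{q0, q1, q2, q3, q4, q5, q6}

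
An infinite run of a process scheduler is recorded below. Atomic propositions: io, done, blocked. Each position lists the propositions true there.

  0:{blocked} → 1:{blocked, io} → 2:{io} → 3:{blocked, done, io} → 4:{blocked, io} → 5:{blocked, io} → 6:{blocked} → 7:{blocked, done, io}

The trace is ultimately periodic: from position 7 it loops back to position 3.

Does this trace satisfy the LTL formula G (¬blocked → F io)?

Yes

¬blocked → F io holds at every position 0..7, and those are all positions ever visited, so G (¬blocked → F io) holds.
Positions where ¬blocked holds: 2.
Check F io at each: 2→ok.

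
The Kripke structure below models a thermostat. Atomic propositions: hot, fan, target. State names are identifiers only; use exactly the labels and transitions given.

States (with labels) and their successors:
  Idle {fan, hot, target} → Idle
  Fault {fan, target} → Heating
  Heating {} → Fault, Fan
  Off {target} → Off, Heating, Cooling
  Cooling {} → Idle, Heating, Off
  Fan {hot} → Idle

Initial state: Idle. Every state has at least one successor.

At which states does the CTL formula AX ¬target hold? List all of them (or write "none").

States satisfying ¬target: {Heating, Cooling, Fan}.
States satisfying AX ¬target: {Fault}.

{Fault}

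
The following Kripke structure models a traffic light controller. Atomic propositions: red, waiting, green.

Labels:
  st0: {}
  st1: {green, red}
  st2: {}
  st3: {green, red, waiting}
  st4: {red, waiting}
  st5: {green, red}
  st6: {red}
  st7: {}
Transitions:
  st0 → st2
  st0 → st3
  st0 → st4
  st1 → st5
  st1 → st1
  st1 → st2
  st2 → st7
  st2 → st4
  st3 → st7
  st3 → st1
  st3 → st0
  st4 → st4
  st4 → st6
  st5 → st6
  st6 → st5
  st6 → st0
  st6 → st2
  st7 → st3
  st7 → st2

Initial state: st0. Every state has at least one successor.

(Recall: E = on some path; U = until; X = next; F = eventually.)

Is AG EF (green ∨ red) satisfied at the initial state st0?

Holds

States satisfying EF (green ∨ red): {st0, st1, st2, st3, st4, st5, st6, st7}.
States satisfying AG EF (green ∨ red): {st0, st1, st2, st3, st4, st5, st6, st7}.
Every state reachable from st0 satisfies EF (green ∨ red).
st0 ∈ Sat(AG EF (green ∨ red)).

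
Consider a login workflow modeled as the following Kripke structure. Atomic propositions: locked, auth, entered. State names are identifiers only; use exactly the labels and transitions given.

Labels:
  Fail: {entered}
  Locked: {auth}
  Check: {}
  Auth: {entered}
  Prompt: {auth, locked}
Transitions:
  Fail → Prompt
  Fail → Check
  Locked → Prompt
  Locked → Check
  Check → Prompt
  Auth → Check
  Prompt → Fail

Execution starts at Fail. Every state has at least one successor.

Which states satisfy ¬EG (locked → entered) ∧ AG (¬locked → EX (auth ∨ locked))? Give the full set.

{Fail, Locked, Check, Prompt}

States satisfying locked → entered: {Fail, Locked, Check, Auth}.
States satisfying EG (locked → entered): ∅.
States satisfying ¬EG (locked → entered): {Fail, Locked, Check, Auth, Prompt}.
States satisfying ¬locked → EX (auth ∨ locked): {Fail, Locked, Check, Prompt}.
States satisfying AG (¬locked → EX (auth ∨ locked)): {Fail, Locked, Check, Prompt}.
States satisfying ¬EG (locked → entered) ∧ AG (¬locked → EX (auth ∨ locked)): {Fail, Locked, Check, Prompt}.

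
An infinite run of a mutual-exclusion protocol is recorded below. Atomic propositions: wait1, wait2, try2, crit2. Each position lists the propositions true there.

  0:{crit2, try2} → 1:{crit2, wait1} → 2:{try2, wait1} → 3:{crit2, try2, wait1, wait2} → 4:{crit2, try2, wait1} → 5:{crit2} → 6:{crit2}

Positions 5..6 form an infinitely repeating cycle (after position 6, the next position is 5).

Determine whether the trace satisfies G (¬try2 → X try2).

¬try2 → X try2 must hold at every position from 0 onward. It fails at position 5, so G (¬try2 → X try2) is false.
Positions where ¬try2 holds: 1, 5, 6.
Check X try2 at each: 1→ok, 5→fails, 6→fails.

Violated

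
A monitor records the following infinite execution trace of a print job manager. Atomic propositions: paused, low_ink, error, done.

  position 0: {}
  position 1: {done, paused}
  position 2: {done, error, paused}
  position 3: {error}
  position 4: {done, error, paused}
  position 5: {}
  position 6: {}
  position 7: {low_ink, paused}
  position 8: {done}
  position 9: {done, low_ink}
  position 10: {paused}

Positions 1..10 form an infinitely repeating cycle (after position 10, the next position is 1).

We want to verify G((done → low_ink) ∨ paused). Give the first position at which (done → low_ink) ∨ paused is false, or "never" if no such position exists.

Check (done → low_ink) ∨ paused at each position in order: 0 ✓, 1 ✓, 2 ✓, 3 ✓, 4 ✓, 5 ✓, 6 ✓, 7 ✓.
At position 8 the labels are {done}, so (done → low_ink) ∨ paused is false there. This is the first violation.

8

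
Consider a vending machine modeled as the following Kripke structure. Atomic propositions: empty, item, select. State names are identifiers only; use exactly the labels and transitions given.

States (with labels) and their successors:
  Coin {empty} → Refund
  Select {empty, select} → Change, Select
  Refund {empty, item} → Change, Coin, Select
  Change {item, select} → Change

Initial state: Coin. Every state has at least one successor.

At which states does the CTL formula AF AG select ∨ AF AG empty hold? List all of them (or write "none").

{Select, Change}

States satisfying AG select: {Select, Change}.
States satisfying AF AG select: {Select, Change}.
States satisfying AG empty: ∅.
States satisfying AF AG empty: ∅.
States satisfying AF AG select ∨ AF AG empty: {Select, Change}.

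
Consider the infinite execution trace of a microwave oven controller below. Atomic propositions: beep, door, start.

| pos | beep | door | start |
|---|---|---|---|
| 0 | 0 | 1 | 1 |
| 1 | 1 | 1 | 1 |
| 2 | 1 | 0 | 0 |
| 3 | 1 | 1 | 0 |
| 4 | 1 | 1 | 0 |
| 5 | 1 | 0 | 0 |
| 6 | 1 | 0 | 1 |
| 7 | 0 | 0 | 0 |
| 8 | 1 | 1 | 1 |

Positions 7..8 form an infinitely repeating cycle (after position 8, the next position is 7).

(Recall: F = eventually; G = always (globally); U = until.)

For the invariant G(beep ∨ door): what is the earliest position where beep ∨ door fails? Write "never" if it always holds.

Check beep ∨ door at each position in order: 0 ✓, 1 ✓, 2 ✓, 3 ✓, 4 ✓, 5 ✓, 6 ✓.
At position 7 the labels are {}, so beep ∨ door is false there. This is the first violation.

7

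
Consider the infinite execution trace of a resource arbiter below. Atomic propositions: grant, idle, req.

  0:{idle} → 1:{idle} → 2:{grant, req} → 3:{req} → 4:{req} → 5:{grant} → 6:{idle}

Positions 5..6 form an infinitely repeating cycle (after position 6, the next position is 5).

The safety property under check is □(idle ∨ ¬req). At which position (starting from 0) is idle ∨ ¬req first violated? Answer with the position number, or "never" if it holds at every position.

2

Check idle ∨ ¬req at each position in order: 0 ✓, 1 ✓.
At position 2 the labels are {grant, req}, so idle ∨ ¬req is false there. This is the first violation.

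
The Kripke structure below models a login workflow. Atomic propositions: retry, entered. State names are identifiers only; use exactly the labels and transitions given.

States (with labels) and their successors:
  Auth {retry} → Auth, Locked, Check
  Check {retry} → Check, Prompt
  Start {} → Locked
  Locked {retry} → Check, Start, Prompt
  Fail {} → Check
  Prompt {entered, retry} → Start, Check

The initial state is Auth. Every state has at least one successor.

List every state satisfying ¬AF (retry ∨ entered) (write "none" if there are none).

none

States satisfying retry ∨ entered: {Auth, Check, Locked, Prompt}.
States satisfying AF (retry ∨ entered): {Auth, Check, Start, Locked, Fail, Prompt}.
States satisfying ¬AF (retry ∨ entered): ∅.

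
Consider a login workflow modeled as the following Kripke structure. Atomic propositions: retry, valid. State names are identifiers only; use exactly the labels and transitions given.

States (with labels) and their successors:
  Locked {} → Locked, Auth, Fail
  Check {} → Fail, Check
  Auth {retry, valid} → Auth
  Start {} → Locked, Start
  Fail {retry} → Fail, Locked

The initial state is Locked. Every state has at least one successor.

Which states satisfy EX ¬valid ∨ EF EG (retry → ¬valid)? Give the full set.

{Locked, Check, Start, Fail}

States satisfying ¬valid: {Locked, Check, Start, Fail}.
States satisfying EX ¬valid: {Locked, Check, Start, Fail}.
States satisfying EG (retry → ¬valid): {Locked, Check, Start, Fail}.
States satisfying EF EG (retry → ¬valid): {Locked, Check, Start, Fail}.
States satisfying EX ¬valid ∨ EF EG (retry → ¬valid): {Locked, Check, Start, Fail}.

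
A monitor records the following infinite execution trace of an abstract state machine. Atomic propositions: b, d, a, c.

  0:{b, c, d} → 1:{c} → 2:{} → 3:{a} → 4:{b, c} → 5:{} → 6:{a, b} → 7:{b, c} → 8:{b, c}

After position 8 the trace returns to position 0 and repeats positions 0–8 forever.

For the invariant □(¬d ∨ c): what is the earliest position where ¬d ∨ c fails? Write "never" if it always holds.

¬d ∨ c holds at every position 0..8, and those are all the positions the trace ever visits, so the invariant □(¬d ∨ c) is never violated.

never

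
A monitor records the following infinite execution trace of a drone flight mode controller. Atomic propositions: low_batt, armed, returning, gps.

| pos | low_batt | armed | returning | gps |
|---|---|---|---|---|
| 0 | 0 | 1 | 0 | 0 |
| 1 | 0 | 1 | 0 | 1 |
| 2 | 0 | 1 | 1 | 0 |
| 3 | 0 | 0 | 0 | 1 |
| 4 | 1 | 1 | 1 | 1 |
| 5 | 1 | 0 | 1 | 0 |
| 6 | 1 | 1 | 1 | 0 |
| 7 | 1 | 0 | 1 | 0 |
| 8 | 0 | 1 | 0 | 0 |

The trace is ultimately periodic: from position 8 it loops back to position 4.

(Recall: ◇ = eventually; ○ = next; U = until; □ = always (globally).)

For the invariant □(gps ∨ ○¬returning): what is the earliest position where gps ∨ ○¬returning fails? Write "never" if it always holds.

Check gps ∨ ○¬returning at each position in order: 0 ✓, 1 ✓, 2 ✓, 3 ✓, 4 ✓.
At position 5 the labels are {low_batt, returning} and the next position 6 has {armed, low_batt, returning}, so gps ∨ ○¬returning is false there. This is the first violation.

5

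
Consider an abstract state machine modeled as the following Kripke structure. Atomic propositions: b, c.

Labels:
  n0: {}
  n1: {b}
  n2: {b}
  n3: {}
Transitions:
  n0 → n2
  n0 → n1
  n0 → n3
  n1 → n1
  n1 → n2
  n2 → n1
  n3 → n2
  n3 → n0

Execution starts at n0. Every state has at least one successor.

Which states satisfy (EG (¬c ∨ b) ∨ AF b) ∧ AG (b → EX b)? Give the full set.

States satisfying ¬c ∨ b: {n0, n1, n2, n3}.
States satisfying EG (¬c ∨ b): {n0, n1, n2, n3}.
States satisfying b: {n1, n2}.
States satisfying AF b: {n1, n2}.
States satisfying EG (¬c ∨ b) ∨ AF b: {n0, n1, n2, n3}.
States satisfying b → EX b: {n0, n1, n2, n3}.
States satisfying AG (b → EX b): {n0, n1, n2, n3}.
States satisfying (EG (¬c ∨ b) ∨ AF b) ∧ AG (b → EX b): {n0, n1, n2, n3}.

{n0, n1, n2, n3}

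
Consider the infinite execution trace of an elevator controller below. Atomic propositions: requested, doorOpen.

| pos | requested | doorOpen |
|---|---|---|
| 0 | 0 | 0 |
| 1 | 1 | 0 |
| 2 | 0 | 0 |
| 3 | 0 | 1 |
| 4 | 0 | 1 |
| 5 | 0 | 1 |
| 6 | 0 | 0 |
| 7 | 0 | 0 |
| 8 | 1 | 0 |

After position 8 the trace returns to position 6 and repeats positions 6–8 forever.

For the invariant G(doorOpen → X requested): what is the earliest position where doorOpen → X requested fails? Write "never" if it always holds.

Check doorOpen → X requested at each position in order: 0 ✓, 1 ✓, 2 ✓.
At position 3 the labels are {doorOpen} and the next position 4 has {doorOpen}, so doorOpen → X requested is false there. This is the first violation.

3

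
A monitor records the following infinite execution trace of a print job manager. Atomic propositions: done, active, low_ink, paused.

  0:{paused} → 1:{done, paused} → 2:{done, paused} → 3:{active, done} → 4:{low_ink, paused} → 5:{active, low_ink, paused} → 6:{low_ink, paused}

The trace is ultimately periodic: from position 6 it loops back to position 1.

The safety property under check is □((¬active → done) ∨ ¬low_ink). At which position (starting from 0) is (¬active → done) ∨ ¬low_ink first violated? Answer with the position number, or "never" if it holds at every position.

Check (¬active → done) ∨ ¬low_ink at each position in order: 0 ✓, 1 ✓, 2 ✓, 3 ✓.
At position 4 the labels are {low_ink, paused}, so (¬active → done) ∨ ¬low_ink is false there. This is the first violation.

4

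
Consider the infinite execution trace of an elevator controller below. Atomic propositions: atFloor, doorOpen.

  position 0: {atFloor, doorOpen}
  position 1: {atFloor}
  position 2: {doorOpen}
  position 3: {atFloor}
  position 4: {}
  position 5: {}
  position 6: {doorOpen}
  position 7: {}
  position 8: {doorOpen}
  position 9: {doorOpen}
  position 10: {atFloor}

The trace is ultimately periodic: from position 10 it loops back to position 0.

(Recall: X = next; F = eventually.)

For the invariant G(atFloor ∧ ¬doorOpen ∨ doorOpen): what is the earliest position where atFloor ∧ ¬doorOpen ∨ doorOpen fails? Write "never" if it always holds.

Check atFloor ∧ ¬doorOpen ∨ doorOpen at each position in order: 0 ✓, 1 ✓, 2 ✓, 3 ✓.
At position 4 the labels are {}, so atFloor ∧ ¬doorOpen ∨ doorOpen is false there. This is the first violation.

4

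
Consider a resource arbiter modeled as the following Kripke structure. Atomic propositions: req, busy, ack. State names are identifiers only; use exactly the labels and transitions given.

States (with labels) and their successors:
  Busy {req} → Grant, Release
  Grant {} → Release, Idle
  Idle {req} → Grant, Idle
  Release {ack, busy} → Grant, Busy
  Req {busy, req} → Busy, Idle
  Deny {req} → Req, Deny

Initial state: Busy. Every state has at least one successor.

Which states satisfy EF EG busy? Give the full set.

none

States satisfying EG busy: ∅.
States satisfying EF EG busy: ∅.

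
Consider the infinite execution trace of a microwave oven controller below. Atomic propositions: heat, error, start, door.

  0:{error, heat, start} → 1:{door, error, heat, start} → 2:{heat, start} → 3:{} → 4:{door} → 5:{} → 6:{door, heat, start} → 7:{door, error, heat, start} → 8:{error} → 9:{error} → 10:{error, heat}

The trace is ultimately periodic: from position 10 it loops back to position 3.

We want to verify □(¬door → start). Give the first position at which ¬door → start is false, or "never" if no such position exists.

3

Check ¬door → start at each position in order: 0 ✓, 1 ✓, 2 ✓.
At position 3 the labels are {}, so ¬door → start is false there. This is the first violation.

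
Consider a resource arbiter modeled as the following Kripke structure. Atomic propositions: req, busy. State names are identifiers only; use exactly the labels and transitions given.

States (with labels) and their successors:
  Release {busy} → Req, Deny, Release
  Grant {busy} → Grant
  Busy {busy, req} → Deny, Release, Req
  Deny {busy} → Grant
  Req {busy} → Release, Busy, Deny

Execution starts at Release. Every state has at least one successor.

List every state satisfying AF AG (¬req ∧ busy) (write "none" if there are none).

States satisfying AG (¬req ∧ busy): {Grant, Deny}.
States satisfying AF AG (¬req ∧ busy): {Grant, Deny}.

{Grant, Deny}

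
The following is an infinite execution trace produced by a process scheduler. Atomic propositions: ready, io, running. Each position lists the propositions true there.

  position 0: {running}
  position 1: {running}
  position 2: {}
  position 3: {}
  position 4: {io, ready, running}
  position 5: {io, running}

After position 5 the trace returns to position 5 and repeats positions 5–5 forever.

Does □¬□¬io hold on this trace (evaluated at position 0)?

Holds

¬□¬io holds at every position 0..5, and those are all positions ever visited, so □¬□¬io holds.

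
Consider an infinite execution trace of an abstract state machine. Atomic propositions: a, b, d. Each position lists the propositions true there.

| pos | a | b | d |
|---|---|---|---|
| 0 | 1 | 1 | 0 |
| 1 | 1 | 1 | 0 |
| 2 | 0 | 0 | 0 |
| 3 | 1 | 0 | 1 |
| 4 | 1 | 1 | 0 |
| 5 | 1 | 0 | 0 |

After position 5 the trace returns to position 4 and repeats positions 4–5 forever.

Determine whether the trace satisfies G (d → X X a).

d → X X a holds at every position 0..5, and those are all positions ever visited, so G (d → X X a) holds.
Positions where d holds: 3.
Check X X a at each: 3→ok.

Yes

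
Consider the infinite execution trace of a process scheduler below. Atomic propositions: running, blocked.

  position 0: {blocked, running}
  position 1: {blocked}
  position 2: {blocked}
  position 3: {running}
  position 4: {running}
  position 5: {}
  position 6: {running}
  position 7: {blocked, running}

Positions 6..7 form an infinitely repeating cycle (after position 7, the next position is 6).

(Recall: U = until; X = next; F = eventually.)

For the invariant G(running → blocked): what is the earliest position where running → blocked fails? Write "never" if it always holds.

3

Check running → blocked at each position in order: 0 ✓, 1 ✓, 2 ✓.
At position 3 the labels are {running}, so running → blocked is false there. This is the first violation.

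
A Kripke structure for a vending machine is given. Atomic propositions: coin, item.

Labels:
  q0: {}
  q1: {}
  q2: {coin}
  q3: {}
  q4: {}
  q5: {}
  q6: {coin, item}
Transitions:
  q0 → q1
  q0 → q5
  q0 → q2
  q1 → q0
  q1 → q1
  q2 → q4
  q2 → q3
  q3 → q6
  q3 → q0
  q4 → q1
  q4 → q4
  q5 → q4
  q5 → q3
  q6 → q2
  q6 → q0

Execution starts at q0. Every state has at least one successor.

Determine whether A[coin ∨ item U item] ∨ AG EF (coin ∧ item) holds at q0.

States satisfying coin ∨ item: {q2, q6}.
States satisfying item: {q6}.
States satisfying A[coin ∨ item U item]: {q6}.
States satisfying EF (coin ∧ item): {q0, q1, q2, q3, q4, q5, q6}.
States satisfying AG EF (coin ∧ item): {q0, q1, q2, q3, q4, q5, q6}.
States satisfying A[coin ∨ item U item] ∨ AG EF (coin ∧ item): {q0, q1, q2, q3, q4, q5, q6}.
q0 ∈ Sat(A[coin ∨ item U item] ∨ AG EF (coin ∧ item)).

Holds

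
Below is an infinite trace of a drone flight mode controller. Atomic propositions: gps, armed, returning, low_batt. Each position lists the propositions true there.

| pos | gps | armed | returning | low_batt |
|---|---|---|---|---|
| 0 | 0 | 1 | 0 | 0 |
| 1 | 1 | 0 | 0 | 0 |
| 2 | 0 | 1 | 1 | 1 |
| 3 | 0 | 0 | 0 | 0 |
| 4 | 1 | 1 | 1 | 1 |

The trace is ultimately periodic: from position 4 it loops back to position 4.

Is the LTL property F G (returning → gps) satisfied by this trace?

G (returning → gps) holds at position 3, which is reachable from 0, so F G (returning → gps) holds.

Holds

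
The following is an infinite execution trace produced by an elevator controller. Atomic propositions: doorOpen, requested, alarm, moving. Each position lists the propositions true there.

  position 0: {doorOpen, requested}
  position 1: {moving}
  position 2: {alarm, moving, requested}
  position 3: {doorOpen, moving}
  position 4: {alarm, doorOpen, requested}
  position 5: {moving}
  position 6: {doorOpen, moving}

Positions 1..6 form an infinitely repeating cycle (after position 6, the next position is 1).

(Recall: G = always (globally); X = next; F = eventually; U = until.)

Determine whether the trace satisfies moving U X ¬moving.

Walking from position 0: at position 0, X ¬moving has not yet held and moving fails, so moving U X ¬moving is false.

Violated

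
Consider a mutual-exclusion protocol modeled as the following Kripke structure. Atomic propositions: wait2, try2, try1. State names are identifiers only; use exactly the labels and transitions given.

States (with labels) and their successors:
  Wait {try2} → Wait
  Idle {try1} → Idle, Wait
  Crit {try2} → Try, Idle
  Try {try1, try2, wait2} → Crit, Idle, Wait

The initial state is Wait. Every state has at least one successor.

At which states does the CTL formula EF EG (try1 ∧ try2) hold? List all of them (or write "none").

none

States satisfying EG (try1 ∧ try2): ∅.
States satisfying EF EG (try1 ∧ try2): ∅.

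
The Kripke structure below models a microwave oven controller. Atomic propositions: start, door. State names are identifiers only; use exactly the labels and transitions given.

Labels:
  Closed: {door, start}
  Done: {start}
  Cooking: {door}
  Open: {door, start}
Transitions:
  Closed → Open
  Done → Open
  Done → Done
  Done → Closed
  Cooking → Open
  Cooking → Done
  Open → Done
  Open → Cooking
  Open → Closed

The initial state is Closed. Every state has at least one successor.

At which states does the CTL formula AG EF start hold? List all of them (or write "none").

States satisfying EF start: {Closed, Done, Cooking, Open}.
States satisfying AG EF start: {Closed, Done, Cooking, Open}.

{Closed, Done, Cooking, Open}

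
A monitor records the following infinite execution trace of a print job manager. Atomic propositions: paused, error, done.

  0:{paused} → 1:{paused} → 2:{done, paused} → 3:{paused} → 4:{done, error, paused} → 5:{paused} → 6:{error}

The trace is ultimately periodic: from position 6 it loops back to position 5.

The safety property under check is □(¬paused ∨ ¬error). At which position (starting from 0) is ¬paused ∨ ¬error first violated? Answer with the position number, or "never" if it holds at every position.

Check ¬paused ∨ ¬error at each position in order: 0 ✓, 1 ✓, 2 ✓, 3 ✓.
At position 4 the labels are {done, error, paused}, so ¬paused ∨ ¬error is false there. This is the first violation.

4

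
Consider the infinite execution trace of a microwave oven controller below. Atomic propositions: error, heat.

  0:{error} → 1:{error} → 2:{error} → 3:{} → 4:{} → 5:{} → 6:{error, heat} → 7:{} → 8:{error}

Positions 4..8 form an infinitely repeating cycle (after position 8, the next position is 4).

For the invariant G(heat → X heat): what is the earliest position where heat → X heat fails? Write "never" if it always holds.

Check heat → X heat at each position in order: 0 ✓, 1 ✓, 2 ✓, 3 ✓, 4 ✓, 5 ✓.
At position 6 the labels are {error, heat} and the next position 7 has {}, so heat → X heat is false there. This is the first violation.

6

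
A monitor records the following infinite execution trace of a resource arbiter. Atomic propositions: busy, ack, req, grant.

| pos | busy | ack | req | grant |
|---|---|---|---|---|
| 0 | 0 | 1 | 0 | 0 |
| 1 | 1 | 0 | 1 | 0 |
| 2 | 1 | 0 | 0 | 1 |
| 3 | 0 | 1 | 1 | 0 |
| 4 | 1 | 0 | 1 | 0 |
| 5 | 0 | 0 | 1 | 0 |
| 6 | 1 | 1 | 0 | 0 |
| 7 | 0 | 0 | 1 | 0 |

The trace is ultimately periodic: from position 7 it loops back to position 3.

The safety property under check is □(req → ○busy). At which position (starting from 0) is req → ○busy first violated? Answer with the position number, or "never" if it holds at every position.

Check req → ○busy at each position in order: 0 ✓, 1 ✓, 2 ✓, 3 ✓.
At position 4 the labels are {busy, req} and the next position 5 has {req}, so req → ○busy is false there. This is the first violation.

4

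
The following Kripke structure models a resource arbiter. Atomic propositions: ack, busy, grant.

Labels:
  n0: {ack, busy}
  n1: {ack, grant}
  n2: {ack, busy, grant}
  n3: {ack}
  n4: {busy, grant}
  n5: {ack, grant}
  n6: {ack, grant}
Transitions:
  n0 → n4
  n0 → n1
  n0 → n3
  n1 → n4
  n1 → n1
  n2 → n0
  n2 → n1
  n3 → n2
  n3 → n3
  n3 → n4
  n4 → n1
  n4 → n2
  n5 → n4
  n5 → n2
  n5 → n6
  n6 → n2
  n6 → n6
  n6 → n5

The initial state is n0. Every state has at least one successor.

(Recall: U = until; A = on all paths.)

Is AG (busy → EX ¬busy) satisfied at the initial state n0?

States satisfying busy → EX ¬busy: {n0, n1, n2, n3, n4, n5, n6}.
States satisfying AG (busy → EX ¬busy): {n0, n1, n2, n3, n4, n5, n6}.
Every state reachable from n0 satisfies busy → EX ¬busy.
n0 ∈ Sat(AG (busy → EX ¬busy)).

Yes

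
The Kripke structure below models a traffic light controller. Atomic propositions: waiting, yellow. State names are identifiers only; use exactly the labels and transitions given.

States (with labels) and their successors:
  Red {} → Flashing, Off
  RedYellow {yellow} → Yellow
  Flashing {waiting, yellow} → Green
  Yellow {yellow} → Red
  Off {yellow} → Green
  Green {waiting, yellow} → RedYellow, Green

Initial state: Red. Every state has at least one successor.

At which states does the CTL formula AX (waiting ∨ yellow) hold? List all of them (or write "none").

States satisfying waiting ∨ yellow: {RedYellow, Flashing, Yellow, Off, Green}.
States satisfying AX (waiting ∨ yellow): {Red, RedYellow, Flashing, Off, Green}.

{Red, RedYellow, Flashing, Off, Green}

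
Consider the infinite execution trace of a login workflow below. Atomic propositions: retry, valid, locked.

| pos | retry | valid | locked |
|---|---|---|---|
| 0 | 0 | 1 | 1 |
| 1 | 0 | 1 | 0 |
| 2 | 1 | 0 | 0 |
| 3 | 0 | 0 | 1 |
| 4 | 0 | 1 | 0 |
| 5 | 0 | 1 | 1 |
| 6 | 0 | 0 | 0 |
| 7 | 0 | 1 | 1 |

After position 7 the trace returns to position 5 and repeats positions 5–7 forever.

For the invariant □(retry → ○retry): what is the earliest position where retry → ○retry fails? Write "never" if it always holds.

Check retry → ○retry at each position in order: 0 ✓, 1 ✓.
At position 2 the labels are {retry} and the next position 3 has {locked}, so retry → ○retry is false there. This is the first violation.

2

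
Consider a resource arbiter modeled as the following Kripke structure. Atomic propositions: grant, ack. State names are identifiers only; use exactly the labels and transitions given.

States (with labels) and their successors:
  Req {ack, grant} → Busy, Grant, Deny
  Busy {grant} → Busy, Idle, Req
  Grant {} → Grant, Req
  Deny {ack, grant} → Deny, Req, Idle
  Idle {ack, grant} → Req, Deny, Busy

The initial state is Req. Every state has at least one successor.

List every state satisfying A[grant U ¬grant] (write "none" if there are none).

States satisfying grant: {Req, Busy, Deny, Idle}.
States satisfying ¬grant: {Grant}.
States satisfying A[grant U ¬grant]: {Grant}.

{Grant}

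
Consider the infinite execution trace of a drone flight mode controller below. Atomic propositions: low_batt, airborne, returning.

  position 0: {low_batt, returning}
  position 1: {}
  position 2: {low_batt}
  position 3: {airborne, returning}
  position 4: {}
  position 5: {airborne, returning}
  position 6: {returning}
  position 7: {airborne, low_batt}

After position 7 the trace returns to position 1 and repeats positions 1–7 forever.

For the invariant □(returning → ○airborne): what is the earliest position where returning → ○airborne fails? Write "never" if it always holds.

0

At position 0 the labels are {low_batt, returning} and the next position 1 has {}, so returning → ○airborne is false there. This is the first violation.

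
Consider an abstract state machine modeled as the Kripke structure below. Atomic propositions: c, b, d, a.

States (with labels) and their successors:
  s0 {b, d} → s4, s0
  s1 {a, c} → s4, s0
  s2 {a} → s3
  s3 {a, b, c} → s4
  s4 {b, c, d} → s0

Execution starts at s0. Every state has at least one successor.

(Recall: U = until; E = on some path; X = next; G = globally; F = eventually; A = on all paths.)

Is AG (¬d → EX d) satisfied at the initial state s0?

States satisfying ¬d → EX d: {s0, s1, s3, s4}.
States satisfying AG (¬d → EX d): {s0, s1, s3, s4}.
Every state reachable from s0 satisfies ¬d → EX d.
s0 ∈ Sat(AG (¬d → EX d)).

Holds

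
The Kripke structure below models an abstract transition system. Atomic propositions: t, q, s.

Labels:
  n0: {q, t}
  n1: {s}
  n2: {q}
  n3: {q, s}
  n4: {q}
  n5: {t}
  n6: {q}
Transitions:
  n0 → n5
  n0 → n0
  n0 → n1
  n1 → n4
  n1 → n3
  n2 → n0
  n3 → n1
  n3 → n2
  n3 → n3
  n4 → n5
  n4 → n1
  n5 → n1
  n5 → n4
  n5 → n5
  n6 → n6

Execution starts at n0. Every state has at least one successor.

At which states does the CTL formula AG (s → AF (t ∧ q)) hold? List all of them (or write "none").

{n6}

States satisfying s → AF (t ∧ q): {n0, n2, n4, n5, n6}.
States satisfying AG (s → AF (t ∧ q)): {n6}.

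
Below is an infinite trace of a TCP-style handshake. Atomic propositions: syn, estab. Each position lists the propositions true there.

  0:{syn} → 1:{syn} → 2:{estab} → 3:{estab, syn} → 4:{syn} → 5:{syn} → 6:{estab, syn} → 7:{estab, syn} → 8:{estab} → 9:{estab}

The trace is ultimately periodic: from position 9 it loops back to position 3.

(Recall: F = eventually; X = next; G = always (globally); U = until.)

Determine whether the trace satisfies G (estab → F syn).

Satisfied

estab → F syn holds at every position 0..9, and those are all positions ever visited, so G (estab → F syn) holds.
Positions where estab holds: 2, 3, 6, 7, 8, 9.
Check F syn at each: 2→ok, 3→ok, 6→ok, 7→ok, 8→ok, 9→ok.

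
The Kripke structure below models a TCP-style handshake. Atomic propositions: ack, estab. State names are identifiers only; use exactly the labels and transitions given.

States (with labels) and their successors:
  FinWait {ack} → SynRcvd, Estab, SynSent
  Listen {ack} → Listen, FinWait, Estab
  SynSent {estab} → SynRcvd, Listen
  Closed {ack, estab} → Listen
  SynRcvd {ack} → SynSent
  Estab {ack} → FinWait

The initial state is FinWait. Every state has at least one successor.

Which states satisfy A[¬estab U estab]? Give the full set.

States satisfying ¬estab: {FinWait, Listen, SynRcvd, Estab}.
States satisfying estab: {SynSent, Closed}.
States satisfying A[¬estab U estab]: {SynSent, Closed, SynRcvd}.

{SynSent, Closed, SynRcvd}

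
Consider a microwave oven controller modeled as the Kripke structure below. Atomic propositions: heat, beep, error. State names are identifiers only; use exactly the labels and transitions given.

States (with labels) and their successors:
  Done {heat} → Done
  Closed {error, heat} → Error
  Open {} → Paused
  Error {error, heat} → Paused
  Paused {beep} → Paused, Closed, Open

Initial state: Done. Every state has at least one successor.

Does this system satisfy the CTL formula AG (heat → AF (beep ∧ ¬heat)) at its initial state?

States satisfying heat → AF (beep ∧ ¬heat): {Closed, Open, Error, Paused}.
States satisfying AG (heat → AF (beep ∧ ¬heat)): {Closed, Open, Error, Paused}.
Done is reachable from Done and violates heat → AF (beep ∧ ¬heat), so AG fails at Done.
Done ∉ Sat(AG (heat → AF (beep ∧ ¬heat))).

No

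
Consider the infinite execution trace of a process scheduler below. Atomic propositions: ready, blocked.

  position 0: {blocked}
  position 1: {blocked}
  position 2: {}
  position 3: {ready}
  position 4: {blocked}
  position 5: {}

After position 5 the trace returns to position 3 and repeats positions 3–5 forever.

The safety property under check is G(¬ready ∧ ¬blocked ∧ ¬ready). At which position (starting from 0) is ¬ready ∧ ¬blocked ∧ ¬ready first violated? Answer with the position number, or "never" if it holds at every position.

At position 0 the labels are {blocked}, so ¬ready ∧ ¬blocked ∧ ¬ready is false there. This is the first violation.

0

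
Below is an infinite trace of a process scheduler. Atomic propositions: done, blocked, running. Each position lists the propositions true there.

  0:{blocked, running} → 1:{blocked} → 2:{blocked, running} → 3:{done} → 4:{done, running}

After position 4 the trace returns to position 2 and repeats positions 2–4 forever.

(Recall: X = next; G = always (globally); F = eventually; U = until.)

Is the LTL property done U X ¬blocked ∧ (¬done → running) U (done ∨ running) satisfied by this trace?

Walking from position 0: at position 0, X ¬blocked has not yet held and done fails, so done U X ¬blocked is false.
Walking from position 0: done ∨ running first holds at position 0, and ¬done → running holds at every earlier position along the way, so (¬done → running) U (done ∨ running) holds.
At position 0: done U X ¬blocked is false; (¬done → running) U (done ∨ running) is true; so done U X ¬blocked ∧ (¬done → running) U (done ∨ running) is false.

Violated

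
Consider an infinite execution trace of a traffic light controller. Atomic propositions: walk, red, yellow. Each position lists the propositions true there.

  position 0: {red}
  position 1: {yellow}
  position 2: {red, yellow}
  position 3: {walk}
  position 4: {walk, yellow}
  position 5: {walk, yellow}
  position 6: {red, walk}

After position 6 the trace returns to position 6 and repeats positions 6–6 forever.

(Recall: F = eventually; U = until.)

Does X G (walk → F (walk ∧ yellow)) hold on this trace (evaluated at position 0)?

The position after 0 is 1; G (walk → F (walk ∧ yellow)) is false there.

No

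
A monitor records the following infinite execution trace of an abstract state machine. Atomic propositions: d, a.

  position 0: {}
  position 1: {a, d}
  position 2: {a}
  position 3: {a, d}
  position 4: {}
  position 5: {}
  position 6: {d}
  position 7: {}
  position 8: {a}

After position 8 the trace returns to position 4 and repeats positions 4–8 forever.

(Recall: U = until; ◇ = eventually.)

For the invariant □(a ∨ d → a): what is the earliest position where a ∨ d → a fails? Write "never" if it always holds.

6

Check a ∨ d → a at each position in order: 0 ✓, 1 ✓, 2 ✓, 3 ✓, 4 ✓, 5 ✓.
At position 6 the labels are {d}, so a ∨ d → a is false there. This is the first violation.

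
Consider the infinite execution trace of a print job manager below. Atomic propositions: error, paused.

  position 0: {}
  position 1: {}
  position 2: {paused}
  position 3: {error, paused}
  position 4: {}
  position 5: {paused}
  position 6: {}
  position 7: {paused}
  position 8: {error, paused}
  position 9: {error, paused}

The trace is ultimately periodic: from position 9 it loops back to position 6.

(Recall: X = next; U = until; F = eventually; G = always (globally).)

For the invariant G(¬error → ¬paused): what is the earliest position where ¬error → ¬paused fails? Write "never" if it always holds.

Check ¬error → ¬paused at each position in order: 0 ✓, 1 ✓.
At position 2 the labels are {paused}, so ¬error → ¬paused is false there. This is the first violation.

2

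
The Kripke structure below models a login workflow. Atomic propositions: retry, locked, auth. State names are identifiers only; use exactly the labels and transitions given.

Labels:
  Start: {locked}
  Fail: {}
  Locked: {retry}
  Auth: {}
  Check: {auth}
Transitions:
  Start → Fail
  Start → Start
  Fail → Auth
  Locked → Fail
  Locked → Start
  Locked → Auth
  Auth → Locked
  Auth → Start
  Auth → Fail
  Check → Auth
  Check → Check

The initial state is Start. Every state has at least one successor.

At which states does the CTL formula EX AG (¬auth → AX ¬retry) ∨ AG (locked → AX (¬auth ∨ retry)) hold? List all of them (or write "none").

States satisfying AG (¬auth → AX ¬retry): ∅.
States satisfying EX AG (¬auth → AX ¬retry): ∅.
States satisfying locked → AX (¬auth ∨ retry): {Start, Fail, Locked, Auth, Check}.
States satisfying AG (locked → AX (¬auth ∨ retry)): {Start, Fail, Locked, Auth, Check}.
States satisfying EX AG (¬auth → AX ¬retry) ∨ AG (locked → AX (¬auth ∨ retry)): {Start, Fail, Locked, Auth, Check}.

{Start, Fail, Locked, Auth, Check}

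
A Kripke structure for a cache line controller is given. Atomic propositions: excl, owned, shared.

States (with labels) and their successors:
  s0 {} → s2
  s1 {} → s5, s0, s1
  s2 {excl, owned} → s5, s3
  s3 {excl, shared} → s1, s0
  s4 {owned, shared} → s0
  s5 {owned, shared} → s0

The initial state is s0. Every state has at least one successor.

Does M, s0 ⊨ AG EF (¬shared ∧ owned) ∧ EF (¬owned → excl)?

States satisfying EF (¬shared ∧ owned): {s0, s1, s2, s3, s4, s5}.
States satisfying AG EF (¬shared ∧ owned): {s0, s1, s2, s3, s4, s5}.
States satisfying ¬owned → excl: {s2, s3, s4, s5}.
States satisfying EF (¬owned → excl): {s0, s1, s2, s3, s4, s5}.
States satisfying AG EF (¬shared ∧ owned) ∧ EF (¬owned → excl): {s0, s1, s2, s3, s4, s5}.
s0 ∈ Sat(AG EF (¬shared ∧ owned) ∧ EF (¬owned → excl)).

Yes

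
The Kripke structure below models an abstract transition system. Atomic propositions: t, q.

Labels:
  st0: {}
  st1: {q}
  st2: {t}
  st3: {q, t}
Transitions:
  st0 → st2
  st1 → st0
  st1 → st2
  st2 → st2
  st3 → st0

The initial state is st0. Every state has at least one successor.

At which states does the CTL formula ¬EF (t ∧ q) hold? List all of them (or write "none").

States satisfying t ∧ q: {st3}.
States satisfying EF (t ∧ q): {st3}.
States satisfying ¬EF (t ∧ q): {st0, st1, st2}.

{st0, st1, st2}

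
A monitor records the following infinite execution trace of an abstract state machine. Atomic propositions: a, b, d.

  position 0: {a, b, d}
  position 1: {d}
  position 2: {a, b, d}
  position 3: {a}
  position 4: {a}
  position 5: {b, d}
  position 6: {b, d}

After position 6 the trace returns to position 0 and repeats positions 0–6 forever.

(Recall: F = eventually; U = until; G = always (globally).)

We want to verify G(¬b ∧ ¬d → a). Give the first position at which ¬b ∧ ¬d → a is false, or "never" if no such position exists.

never

¬b ∧ ¬d → a holds at every position 0..6, and those are all the positions the trace ever visits, so the invariant G(¬b ∧ ¬d → a) is never violated.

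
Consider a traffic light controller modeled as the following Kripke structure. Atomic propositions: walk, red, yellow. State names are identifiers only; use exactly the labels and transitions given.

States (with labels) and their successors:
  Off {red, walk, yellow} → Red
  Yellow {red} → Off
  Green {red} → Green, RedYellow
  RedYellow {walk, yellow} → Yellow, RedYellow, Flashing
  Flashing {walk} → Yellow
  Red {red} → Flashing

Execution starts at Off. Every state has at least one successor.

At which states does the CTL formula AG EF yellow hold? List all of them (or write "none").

{Off, Yellow, Green, RedYellow, Flashing, Red}

States satisfying EF yellow: {Off, Yellow, Green, RedYellow, Flashing, Red}.
States satisfying AG EF yellow: {Off, Yellow, Green, RedYellow, Flashing, Red}.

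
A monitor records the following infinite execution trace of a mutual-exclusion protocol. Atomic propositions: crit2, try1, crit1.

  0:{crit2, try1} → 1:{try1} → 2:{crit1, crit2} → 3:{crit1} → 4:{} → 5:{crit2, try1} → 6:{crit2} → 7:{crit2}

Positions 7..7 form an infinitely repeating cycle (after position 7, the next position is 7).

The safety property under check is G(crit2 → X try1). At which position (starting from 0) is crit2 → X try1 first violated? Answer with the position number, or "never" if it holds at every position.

2

Check crit2 → X try1 at each position in order: 0 ✓, 1 ✓.
At position 2 the labels are {crit1, crit2} and the next position 3 has {crit1}, so crit2 → X try1 is false there. This is the first violation.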